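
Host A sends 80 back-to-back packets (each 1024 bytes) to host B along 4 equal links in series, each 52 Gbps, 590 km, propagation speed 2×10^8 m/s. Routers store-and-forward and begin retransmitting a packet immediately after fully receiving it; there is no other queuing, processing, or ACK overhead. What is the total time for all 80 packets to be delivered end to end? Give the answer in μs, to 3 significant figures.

11800 μs

Per-hop transmission t_tx = L/R = 8192/52000000000 = 0.157538 μs.
Per-hop propagation t_prop = 590000/200000000 = 2950 μs.
Pipeline fill: first packet needs 4·t_tx to clear all hops; remaining 79 packets each add one t_tx.
Total = (4+80-1)·t_tx + 4·t_prop = 83·0.157538 + 4·2950 = 11800 μs.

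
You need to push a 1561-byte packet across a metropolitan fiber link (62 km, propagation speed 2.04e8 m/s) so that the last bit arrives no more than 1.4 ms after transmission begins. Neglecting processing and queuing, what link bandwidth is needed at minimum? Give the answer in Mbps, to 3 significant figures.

L = 12488 bits.
Propagation delay = 62000 / 204000000 = 0.303922 ms.
Transmission budget = 1.4 − 0.303922 = 1.09608 ms.
R ≥ L / t_tx = 12488 bits / 0.00109608 s = 11.4 Mbps.

11.4 Mbps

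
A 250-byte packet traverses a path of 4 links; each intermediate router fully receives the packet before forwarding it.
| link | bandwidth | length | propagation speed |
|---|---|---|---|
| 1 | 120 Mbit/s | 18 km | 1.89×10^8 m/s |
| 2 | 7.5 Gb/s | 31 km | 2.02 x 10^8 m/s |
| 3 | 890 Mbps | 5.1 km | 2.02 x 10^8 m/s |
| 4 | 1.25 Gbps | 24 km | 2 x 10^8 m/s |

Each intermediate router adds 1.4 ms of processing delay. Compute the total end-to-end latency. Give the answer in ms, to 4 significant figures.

L = 250 × 8 = 2000 bits.
Transmission delays (L/R per hop): 0.0166667, 0.000266667, 0.00224719, 0.0016 ms; sum = 0.0207805 ms.
Propagation delays (d/s per hop): 0.0952381, 0.153465, 0.0252475, 0.12 ms; sum = 0.393951 ms.
Processing at 3 router(s): 3 × 1.4 ms = 4.2 ms.
End-to-end = 4.615 ms.

4.615 ms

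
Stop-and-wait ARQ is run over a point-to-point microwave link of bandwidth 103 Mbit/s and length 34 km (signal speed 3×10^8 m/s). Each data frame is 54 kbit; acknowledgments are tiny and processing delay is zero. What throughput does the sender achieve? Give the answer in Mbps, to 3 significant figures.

71.9 Mbps

t_tx = L/R = 54000/103000000 = 0.000524272 s.
t_prop = 34000/300000000 = 0.000113333 s; RTT = 0.000226667 s.
Cycle = t_tx + RTT = 0.000750939 s.
Throughput = L / cycle = 54000 / 0.000750939 = 71.9 Mbps.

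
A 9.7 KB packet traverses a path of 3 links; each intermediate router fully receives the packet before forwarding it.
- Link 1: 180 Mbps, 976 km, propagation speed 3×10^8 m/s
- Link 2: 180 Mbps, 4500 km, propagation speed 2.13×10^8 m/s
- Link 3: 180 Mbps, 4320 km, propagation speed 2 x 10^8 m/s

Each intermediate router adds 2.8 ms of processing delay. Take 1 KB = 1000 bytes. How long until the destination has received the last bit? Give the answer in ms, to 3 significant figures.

L = 77600 bits.
Transmission delay per hop = L/R = 77600/180000000 = 0.431111 ms; 3 hops → 1.29333 ms.
Propagation delays (d/s per hop): 3.25333, 21.1268, 21.6 ms; sum = 45.9801 ms.
Processing at 2 router(s): 2 × 2.8 ms = 5.6 ms.
End-to-end = 52.9 ms.

52.9 ms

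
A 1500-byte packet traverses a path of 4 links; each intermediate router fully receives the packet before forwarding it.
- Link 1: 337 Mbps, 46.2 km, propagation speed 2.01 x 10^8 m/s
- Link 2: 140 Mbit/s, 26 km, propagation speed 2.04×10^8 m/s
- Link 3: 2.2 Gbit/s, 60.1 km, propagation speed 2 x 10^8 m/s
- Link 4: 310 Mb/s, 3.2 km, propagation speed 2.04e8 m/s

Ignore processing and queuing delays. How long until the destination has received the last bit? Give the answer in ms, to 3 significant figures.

L = 1500 × 8 = 12000 bits.
Transmission delays (L/R per hop): 0.0356083, 0.0857143, 0.00545455, 0.0387097 ms; sum = 0.165487 ms.
Propagation delays (d/s per hop): 0.229851, 0.127451, 0.3005, 0.0156863 ms; sum = 0.673488 ms.
End-to-end = 0.839 ms.

0.839 ms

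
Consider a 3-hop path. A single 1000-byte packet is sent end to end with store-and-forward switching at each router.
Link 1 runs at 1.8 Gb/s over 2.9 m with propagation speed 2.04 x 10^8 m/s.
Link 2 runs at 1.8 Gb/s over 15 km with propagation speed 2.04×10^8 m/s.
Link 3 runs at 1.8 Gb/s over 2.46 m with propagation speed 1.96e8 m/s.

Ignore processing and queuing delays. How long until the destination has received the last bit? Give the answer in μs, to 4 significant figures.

86.89 μs

L = 1000 × 8 = 8000 bits.
Transmission delay per hop = L/R = 8000/1800000000 = 4.44444 μs; 3 hops → 13.3333 μs.
Propagation delays (d/s per hop): 0.0142157, 73.5294, 0.012551 μs; sum = 73.5562 μs.
End-to-end = 86.89 μs.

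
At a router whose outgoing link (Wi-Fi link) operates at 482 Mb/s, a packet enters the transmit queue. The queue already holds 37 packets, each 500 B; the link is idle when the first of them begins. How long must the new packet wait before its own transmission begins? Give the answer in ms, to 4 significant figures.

Each queued packet: L/R = 4000/482000000 = 0.00829876 ms.
37 queued → 0.307054 ms.
Queuing delay = 0.3071 ms.

0.3071 ms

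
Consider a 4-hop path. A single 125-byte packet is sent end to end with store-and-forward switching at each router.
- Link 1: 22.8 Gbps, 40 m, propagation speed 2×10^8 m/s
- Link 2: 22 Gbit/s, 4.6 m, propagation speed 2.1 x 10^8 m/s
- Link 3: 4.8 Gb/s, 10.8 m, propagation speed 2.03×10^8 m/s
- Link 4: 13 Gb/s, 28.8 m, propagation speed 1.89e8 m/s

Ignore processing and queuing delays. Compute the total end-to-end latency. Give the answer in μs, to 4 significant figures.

0.8021 μs

L = 125 × 8 = 1000 bits.
Transmission delays (L/R per hop): 0.0438596, 0.0454545, 0.208333, 0.0769231 μs; sum = 0.374571 μs.
Propagation delays (d/s per hop): 0.2, 0.0219048, 0.053202, 0.152381 μs; sum = 0.427488 μs.
End-to-end = 0.8021 μs.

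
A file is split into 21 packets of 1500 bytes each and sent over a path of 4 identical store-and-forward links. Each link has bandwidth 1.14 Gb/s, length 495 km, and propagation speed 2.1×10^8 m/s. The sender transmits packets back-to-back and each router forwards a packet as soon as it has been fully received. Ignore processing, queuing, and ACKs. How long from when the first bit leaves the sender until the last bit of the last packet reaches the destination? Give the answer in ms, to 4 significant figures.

9.681 ms

Per-hop transmission t_tx = L/R = 12000/1140000000 = 0.0105263 ms.
Per-hop propagation t_prop = 495000/210000000 = 2.35714 ms.
Pipeline fill: first packet needs 4·t_tx to clear all hops; remaining 20 packets each add one t_tx.
Total = (4+21-1)·t_tx + 4·t_prop = 24·0.0105263 + 4·2.35714 = 9.681 ms.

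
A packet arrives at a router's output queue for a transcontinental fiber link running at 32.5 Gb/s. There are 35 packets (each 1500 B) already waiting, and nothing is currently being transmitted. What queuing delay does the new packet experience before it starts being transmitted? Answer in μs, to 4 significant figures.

Each queued packet: L/R = 12000/32500000000 = 0.369231 μs.
35 queued → 12.9231 μs.
Queuing delay = 12.92 μs.

12.92 μs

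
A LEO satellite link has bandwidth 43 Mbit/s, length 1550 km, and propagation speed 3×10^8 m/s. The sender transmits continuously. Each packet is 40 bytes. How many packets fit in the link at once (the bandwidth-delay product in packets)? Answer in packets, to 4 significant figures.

694.3 packets

Propagation delay = 1550000 / 300000000 = 0.00516667 s.
BDP = R × t_prop = 43000000 × 0.00516667 = 222167 bits.
In packets of 320 bits: 694.3 packets.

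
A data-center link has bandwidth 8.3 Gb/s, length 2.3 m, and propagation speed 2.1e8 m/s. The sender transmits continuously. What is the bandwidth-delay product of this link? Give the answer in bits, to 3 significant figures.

Propagation delay = 2.3 / 210000000 = 1.09524e-08 s.
BDP = R × t_prop = 8.3e+09 × 1.09524e-08 = 90.9048 bits.

90.9 bits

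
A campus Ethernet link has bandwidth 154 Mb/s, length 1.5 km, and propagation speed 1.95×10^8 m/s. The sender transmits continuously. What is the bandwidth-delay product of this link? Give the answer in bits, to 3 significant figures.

Propagation delay = 1500 / 195000000 = 7.69231e-06 s.
BDP = R × t_prop = 154000000 × 7.69231e-06 = 1184.62 bits.

1180 bits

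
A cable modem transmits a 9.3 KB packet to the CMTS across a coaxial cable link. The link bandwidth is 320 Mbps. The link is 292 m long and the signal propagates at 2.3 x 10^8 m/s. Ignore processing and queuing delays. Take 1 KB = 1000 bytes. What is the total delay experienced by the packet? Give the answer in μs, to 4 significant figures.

233.8 μs

L = 74400 bits.
Transmission delay = L/R = 74400 / 320000000 = 232.5 μs.
Propagation delay = d/s = 292 m / 2.3e+08 m/s = 1.26957 μs.
Total = 233.8 μs.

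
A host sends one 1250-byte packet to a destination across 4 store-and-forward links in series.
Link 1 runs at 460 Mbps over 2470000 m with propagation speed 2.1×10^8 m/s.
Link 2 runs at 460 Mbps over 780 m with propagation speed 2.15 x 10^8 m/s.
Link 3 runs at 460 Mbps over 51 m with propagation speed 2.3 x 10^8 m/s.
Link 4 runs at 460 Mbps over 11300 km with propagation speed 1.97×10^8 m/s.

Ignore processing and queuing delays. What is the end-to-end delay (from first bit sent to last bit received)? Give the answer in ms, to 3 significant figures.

69.2 ms

L = 1250 × 8 = 10000 bits.
Transmission delay per hop = L/R = 10000/460000000 = 0.0217391 ms; 4 hops → 0.0869565 ms.
Propagation delays (d/s per hop): 11.7619, 0.00362791, 0.000221739, 57.3604 ms; sum = 69.1262 ms.
End-to-end = 69.2 ms.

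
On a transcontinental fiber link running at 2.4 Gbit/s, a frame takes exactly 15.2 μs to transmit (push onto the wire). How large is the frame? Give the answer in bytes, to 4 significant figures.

L = R × t_tx = 2400000000 b/s × 1.52e-05 s = 36480 bits.
In bytes: 36480 / 8 = 4560 bytes.

4560 bytes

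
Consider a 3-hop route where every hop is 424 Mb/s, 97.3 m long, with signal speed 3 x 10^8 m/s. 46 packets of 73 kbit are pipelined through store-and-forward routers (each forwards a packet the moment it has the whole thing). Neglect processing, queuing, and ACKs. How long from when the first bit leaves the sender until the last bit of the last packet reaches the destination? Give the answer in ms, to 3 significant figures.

8.27 ms

Per-hop transmission t_tx = L/R = 73000/424000000 = 0.17217 ms.
Per-hop propagation t_prop = 97.3/300000000 = 0.000324333 ms.
Pipeline fill: first packet needs 3·t_tx to clear all hops; remaining 45 packets each add one t_tx.
Total = (3+46-1)·t_tx + 3·t_prop = 48·0.17217 + 3·0.000324333 = 8.27 ms.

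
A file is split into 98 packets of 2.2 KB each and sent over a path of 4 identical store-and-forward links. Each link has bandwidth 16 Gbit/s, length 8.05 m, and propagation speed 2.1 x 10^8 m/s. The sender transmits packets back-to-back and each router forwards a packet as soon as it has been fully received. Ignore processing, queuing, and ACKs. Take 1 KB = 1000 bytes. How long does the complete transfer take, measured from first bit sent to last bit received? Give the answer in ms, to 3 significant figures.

0.111 ms

Per-hop transmission t_tx = L/R = 17600/16000000000 = 0.0011 ms.
Per-hop propagation t_prop = 8.05/210000000 = 3.83333e-05 ms.
Pipeline fill: first packet needs 4·t_tx to clear all hops; remaining 97 packets each add one t_tx.
Total = (4+98-1)·t_tx + 4·t_prop = 101·0.0011 + 4·3.83333e-05 = 0.111 ms.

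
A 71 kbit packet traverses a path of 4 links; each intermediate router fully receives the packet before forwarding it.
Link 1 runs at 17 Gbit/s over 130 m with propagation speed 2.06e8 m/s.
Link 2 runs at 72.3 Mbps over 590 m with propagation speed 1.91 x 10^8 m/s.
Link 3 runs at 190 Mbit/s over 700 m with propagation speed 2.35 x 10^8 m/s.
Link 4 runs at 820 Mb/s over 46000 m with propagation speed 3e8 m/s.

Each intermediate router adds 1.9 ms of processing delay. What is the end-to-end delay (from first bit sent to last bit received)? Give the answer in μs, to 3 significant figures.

L = 71000 bits.
Transmission delays (L/R per hop): 4.17647, 982.019, 373.684, 86.5854 μs; sum = 1446.47 μs.
Propagation delays (d/s per hop): 0.631068, 3.08901, 2.97872, 153.333 μs; sum = 160.032 μs.
Processing at 3 router(s): 3 × 1.9 ms = 5700 μs.
End-to-end = 7310 μs.

7310 μs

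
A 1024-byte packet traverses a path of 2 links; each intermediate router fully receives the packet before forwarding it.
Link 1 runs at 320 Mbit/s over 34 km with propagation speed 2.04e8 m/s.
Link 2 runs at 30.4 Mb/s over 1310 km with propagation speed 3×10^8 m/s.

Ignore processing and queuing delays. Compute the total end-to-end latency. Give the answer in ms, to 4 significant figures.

L = 1024 × 8 = 8192 bits.
Transmission delays (L/R per hop): 0.0256, 0.269474 ms; sum = 0.295074 ms.
Propagation delays (d/s per hop): 0.166667, 4.36667 ms; sum = 4.53333 ms.
End-to-end = 4.828 ms.

4.828 ms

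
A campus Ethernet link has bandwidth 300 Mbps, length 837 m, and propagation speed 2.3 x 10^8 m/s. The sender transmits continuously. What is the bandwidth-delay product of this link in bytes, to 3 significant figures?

136 bytes

Propagation delay = 837 / 2.3e+08 = 3.63913e-06 s.
BDP = R × t_prop = 300000000 × 3.63913e-06 = 1091.74 bits.
In bytes: 1091.74/8 = 136 bytes.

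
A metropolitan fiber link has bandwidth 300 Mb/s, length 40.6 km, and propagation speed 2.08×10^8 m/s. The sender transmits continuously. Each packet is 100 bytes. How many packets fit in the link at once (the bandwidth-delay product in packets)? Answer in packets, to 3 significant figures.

Propagation delay = 40600 / 208000000 = 0.000195192 s.
BDP = R × t_prop = 300000000 × 0.000195192 = 58557.7 bits.
In packets of 800 bits: 73.2 packets.

73.2 packets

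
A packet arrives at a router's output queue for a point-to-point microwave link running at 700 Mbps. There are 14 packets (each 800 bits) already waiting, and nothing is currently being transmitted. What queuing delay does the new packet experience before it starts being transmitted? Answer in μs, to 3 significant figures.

16.0 μs

Each queued packet: L/R = 800/700000000 = 1.14286 μs.
14 queued → 16 μs.
Queuing delay = 16.0 μs.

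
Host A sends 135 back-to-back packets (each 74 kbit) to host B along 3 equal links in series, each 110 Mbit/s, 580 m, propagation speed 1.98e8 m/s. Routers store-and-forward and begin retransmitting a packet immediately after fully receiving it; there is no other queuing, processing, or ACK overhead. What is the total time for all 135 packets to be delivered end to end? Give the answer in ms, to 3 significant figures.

Per-hop transmission t_tx = L/R = 74000/110000000 = 0.672727 ms.
Per-hop propagation t_prop = 580/198000000 = 0.00292929 ms.
Pipeline fill: first packet needs 3·t_tx to clear all hops; remaining 134 packets each add one t_tx.
Total = (3+135-1)·t_tx + 3·t_prop = 137·0.672727 + 3·0.00292929 = 92.2 ms.

92.2 ms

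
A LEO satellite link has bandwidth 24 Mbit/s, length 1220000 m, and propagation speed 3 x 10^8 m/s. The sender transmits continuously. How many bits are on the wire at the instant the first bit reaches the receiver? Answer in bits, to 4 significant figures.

97600 bits

Propagation delay = 1220000 / 300000000 = 0.00406667 s.
BDP = R × t_prop = 24000000 × 0.00406667 = 97600 bits.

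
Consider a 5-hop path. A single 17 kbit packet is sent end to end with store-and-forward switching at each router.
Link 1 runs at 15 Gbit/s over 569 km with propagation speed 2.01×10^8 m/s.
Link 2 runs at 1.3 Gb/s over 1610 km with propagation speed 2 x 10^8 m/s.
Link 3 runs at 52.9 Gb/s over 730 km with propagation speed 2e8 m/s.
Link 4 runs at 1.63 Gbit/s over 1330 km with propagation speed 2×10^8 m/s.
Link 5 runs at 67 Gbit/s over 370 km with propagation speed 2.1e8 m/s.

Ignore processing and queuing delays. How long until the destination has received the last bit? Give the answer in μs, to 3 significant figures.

L = 17000 bits.
Transmission delays (L/R per hop): 1.13333, 13.0769, 0.321361, 10.4294, 0.253731 μs; sum = 25.2148 μs.
Propagation delays (d/s per hop): 2830.85, 8050, 3650, 6650, 1761.9 μs; sum = 22942.8 μs.
End-to-end = 23000 μs.

23000 μs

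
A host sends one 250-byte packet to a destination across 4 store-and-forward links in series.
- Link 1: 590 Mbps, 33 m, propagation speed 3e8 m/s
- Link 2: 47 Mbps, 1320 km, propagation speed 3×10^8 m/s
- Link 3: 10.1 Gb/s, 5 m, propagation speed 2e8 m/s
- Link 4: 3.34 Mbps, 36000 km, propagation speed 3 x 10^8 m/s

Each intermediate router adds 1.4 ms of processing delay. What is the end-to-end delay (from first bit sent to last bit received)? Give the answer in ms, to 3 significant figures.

L = 250 × 8 = 2000 bits.
Transmission delays (L/R per hop): 0.00338983, 0.0425532, 0.00019802, 0.598802 ms; sum = 0.644943 ms.
Propagation delays (d/s per hop): 0.00011, 4.4, 2.5e-05, 120 ms; sum = 124.4 ms.
Processing at 3 router(s): 3 × 1.4 ms = 4.2 ms.
End-to-end = 129 ms.

129 ms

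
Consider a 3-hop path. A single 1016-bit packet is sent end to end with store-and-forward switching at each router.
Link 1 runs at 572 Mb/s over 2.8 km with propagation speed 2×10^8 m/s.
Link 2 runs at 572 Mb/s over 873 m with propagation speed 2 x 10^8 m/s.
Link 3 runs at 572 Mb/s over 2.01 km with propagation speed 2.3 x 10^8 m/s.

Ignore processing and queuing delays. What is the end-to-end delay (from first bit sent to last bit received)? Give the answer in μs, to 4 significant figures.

Transmission delay per hop = L/R = 1016/572000000 = 1.77622 μs; 3 hops → 5.32867 μs.
Propagation delays (d/s per hop): 14, 4.365, 8.73913 μs; sum = 27.1041 μs.
End-to-end = 32.43 μs.

32.43 μs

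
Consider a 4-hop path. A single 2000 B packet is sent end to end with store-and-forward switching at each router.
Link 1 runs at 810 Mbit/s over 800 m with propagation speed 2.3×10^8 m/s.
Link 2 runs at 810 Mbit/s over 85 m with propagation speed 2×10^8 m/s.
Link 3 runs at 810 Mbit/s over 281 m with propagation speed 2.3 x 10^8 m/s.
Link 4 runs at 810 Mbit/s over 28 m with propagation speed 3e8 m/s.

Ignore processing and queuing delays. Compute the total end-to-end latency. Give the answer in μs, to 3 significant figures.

84.2 μs

L = 2000 × 8 = 16000 bits.
Transmission delay per hop = L/R = 16000/810000000 = 19.7531 μs; 4 hops → 79.0123 μs.
Propagation delays (d/s per hop): 3.47826, 0.425, 1.22174, 0.0933333 μs; sum = 5.21833 μs.
End-to-end = 84.2 μs.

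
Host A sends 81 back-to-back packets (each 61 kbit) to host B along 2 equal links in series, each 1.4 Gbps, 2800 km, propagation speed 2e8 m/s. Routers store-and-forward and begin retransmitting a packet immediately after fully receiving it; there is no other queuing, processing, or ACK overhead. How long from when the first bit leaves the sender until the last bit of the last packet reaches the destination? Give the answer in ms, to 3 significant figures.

Per-hop transmission t_tx = L/R = 61000/1400000000 = 0.0435714 ms.
Per-hop propagation t_prop = 2800000/200000000 = 14 ms.
Pipeline fill: first packet needs 2·t_tx to clear all hops; remaining 80 packets each add one t_tx.
Total = (2+81-1)·t_tx + 2·t_prop = 82·0.0435714 + 2·14 = 31.6 ms.

31.6 ms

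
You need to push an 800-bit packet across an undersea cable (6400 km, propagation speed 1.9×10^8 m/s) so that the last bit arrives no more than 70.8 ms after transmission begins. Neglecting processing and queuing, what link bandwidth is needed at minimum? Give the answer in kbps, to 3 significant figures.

21.6 kbps

Propagation delay = 6400000 / 190000000 = 33.6842 ms.
Transmission budget = 70.8 − 33.6842 = 37.1158 ms.
R ≥ L / t_tx = 800 bits / 0.0371158 s = 21.6 kbps.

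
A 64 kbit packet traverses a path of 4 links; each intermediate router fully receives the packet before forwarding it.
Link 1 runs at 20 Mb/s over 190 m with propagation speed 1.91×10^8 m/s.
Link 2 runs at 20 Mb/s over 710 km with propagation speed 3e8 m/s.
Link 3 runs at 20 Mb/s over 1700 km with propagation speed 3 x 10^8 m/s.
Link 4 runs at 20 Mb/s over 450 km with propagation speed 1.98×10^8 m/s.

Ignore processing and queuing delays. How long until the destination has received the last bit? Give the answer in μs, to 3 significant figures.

23100 μs

L = 64000 bits.
Transmission delay per hop = L/R = 64000/20000000 = 3200 μs; 4 hops → 12800 μs.
Propagation delays (d/s per hop): 0.994764, 2366.67, 5666.67, 2272.73 μs; sum = 10307.1 μs.
End-to-end = 23100 μs.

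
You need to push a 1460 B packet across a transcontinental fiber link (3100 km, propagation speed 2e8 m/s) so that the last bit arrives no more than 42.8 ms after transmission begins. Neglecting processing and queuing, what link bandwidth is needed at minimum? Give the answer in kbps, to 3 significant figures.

L = 11680 bits.
Propagation delay = 3100000 / 200000000 = 15.5 ms.
Transmission budget = 42.8 − 15.5 = 27.3 ms.
R ≥ L / t_tx = 11680 bits / 0.0273 s = 428 kbps.

428 kbps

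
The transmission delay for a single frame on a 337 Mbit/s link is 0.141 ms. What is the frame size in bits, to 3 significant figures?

47500 bits

L = R × t_tx = 337000000 b/s × 0.000141 s = 47517 bits.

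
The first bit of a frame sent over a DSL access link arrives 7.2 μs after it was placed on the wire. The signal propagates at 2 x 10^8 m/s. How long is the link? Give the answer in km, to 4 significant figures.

1.440 km

d = s × t_prop = 200000000 × 7.2e-06 = 1.440 km.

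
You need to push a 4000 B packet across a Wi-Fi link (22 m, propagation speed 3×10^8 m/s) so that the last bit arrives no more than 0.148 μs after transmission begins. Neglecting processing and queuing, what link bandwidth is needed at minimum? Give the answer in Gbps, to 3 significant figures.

429 Gbps

L = 32000 bits.
Propagation delay = 22 / 300000000 = 0.0733333 μs.
Transmission budget = 0.148 − 0.0733333 = 0.0746667 μs.
R ≥ L / t_tx = 32000 bits / 7.46667e-08 s = 429 Gbps.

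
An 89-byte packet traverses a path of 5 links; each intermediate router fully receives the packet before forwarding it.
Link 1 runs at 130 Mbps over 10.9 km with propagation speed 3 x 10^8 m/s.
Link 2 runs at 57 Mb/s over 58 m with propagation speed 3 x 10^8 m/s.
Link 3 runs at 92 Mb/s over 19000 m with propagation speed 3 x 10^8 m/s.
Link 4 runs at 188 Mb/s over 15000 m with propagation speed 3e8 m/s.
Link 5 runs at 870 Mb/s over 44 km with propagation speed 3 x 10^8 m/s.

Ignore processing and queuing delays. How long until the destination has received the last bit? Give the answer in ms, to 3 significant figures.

0.327 ms

L = 89 × 8 = 712 bits.
Transmission delays (L/R per hop): 0.00547692, 0.0124912, 0.00773913, 0.00378723, 0.000818391 ms; sum = 0.0303129 ms.
Propagation delays (d/s per hop): 0.0363333, 0.000193333, 0.0633333, 0.05, 0.146667 ms; sum = 0.296527 ms.
End-to-end = 0.327 ms.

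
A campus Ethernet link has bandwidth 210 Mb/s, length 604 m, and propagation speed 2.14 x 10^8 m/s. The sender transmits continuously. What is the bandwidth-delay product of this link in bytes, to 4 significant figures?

Propagation delay = 604 / 214000000 = 2.82243e-06 s.
BDP = R × t_prop = 210000000 × 2.82243e-06 = 592.71 bits.
In bytes: 592.71/8 = 74.09 bytes.

74.09 bytes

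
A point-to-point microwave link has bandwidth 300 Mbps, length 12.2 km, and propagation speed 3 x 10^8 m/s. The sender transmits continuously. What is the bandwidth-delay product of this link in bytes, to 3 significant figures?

1530 bytes

Propagation delay = 12200 / 300000000 = 4.06667e-05 s.
BDP = R × t_prop = 300000000 × 4.06667e-05 = 12200 bits.
In bytes: 12200/8 = 1530 bytes.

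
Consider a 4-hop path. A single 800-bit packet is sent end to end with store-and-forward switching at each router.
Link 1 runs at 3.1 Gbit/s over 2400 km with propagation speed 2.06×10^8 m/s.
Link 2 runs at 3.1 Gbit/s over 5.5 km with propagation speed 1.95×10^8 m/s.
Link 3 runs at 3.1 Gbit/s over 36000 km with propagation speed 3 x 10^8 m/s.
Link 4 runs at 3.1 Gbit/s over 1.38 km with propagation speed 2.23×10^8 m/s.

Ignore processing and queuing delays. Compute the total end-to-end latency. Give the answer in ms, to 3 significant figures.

132 ms

Transmission delay per hop = L/R = 800/3100000000 = 0.000258065 ms; 4 hops → 0.00103226 ms.
Propagation delays (d/s per hop): 11.6505, 0.0282051, 120, 0.00618834 ms; sum = 131.685 ms.
End-to-end = 132 ms.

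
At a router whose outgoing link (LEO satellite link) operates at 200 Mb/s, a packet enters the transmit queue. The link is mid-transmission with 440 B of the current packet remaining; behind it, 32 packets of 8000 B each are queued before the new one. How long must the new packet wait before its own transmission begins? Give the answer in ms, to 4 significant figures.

10.26 ms

Each queued packet: L/R = 64000/200000000 = 0.32 ms.
32 queued → 10.24 ms.
Plus remaining 3520 bits of current packet: 0.0176 ms.
Queuing delay = 10.26 ms.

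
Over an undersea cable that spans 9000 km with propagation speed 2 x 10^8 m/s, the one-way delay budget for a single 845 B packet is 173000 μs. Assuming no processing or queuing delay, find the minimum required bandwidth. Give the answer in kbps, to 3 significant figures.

52.8 kbps

L = 6760 bits.
Propagation delay = 9000000 / 200000000 = 45000 μs.
Transmission budget = 173000 − 45000 = 128000 μs.
R ≥ L / t_tx = 6760 bits / 0.128 s = 52.8 kbps.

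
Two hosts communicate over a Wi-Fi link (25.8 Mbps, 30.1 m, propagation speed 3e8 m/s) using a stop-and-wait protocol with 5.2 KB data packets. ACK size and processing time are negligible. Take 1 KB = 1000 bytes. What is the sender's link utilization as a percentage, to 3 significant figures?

t_tx = L/R = 41600/25800000 = 0.0016124 s.
t_prop = 30.1/300000000 = 1.00333e-07 s; RTT = 2.00667e-07 s.
Cycle = t_tx + RTT = 0.0016126 s.
Utilization = t_tx / cycle = 0.0016124/0.0016126 = 100 %.

100 %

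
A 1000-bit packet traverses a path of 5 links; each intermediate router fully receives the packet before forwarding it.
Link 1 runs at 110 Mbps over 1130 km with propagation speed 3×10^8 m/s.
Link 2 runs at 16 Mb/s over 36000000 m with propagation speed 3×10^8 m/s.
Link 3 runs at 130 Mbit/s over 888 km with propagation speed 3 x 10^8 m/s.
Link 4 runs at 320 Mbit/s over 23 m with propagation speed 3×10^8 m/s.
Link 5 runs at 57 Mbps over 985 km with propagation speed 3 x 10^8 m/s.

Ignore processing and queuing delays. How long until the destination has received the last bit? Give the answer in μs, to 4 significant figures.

Transmission delays (L/R per hop): 9.09091, 62.5, 7.69231, 3.125, 17.5439 μs; sum = 99.9521 μs.
Propagation delays (d/s per hop): 3766.67, 120000, 2960, 0.0766667, 3283.33 μs; sum = 130010 μs.
End-to-end = 130100 μs.

130100 μs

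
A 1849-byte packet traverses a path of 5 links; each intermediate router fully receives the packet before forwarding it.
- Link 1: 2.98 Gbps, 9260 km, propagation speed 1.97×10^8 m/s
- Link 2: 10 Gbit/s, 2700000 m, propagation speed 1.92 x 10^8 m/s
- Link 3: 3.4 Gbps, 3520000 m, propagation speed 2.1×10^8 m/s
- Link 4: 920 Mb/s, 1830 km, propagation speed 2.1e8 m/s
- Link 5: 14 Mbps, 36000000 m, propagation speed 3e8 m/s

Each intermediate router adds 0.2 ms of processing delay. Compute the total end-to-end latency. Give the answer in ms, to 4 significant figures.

208.4 ms

L = 1849 × 8 = 14792 bits.
Transmission delays (L/R per hop): 0.00496376, 0.0014792, 0.00435059, 0.0160783, 1.05657 ms; sum = 1.08344 ms.
Propagation delays (d/s per hop): 47.0051, 14.0625, 16.7619, 8.71429, 120 ms; sum = 206.544 ms.
Processing at 4 router(s): 4 × 0.2 ms = 0.8 ms.
End-to-end = 208.4 ms.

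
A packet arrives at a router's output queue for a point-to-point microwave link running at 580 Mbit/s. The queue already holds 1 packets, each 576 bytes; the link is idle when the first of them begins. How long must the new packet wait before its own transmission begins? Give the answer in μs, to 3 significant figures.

Each queued packet: L/R = 4608/580000000 = 7.94483 μs.
1 queued → 7.94483 μs.
Queuing delay = 7.94 μs.

7.94 μs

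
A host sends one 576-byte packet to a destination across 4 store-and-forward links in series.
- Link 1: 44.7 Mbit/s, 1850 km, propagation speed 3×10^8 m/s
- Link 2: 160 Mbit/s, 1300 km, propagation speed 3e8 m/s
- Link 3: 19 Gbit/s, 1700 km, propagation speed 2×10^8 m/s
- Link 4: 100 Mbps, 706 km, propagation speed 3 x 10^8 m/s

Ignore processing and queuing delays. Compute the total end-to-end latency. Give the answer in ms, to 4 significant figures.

L = 576 × 8 = 4608 bits.
Transmission delays (L/R per hop): 0.103087, 0.0288, 0.000242526, 0.04608 ms; sum = 0.17821 ms.
Propagation delays (d/s per hop): 6.16667, 4.33333, 8.5, 2.35333 ms; sum = 21.3533 ms.
End-to-end = 21.53 ms.

21.53 ms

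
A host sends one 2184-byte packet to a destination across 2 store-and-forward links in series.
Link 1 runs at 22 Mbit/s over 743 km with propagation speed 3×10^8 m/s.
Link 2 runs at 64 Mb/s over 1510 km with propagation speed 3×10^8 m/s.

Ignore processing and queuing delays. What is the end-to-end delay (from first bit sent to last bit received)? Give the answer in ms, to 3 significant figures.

L = 2184 × 8 = 17472 bits.
Transmission delays (L/R per hop): 0.794182, 0.273 ms; sum = 1.06718 ms.
Propagation delays (d/s per hop): 2.47667, 5.03333 ms; sum = 7.51 ms.
End-to-end = 8.58 ms.

8.58 ms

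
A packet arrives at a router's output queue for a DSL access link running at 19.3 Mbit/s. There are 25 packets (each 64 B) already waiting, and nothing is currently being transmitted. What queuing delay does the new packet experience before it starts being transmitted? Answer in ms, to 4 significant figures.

0.6632 ms

Each queued packet: L/R = 512/19300000 = 0.0265285 ms.
25 queued → 0.663212 ms.
Queuing delay = 0.6632 ms.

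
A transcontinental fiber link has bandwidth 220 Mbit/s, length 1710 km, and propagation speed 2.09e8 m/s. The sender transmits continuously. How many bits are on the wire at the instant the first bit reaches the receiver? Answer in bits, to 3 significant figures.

1800000 bits

Propagation delay = 1710000 / 209000000 = 0.00818182 s.
BDP = R × t_prop = 220000000 × 0.00818182 = 1800000 bits.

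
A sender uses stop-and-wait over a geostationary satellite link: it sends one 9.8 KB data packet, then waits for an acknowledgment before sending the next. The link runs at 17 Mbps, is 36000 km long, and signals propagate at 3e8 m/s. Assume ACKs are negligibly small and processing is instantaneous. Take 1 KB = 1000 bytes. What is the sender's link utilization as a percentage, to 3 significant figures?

1.89 %

t_tx = L/R = 78400/17000000 = 0.00461176 s.
t_prop = 36000000/300000000 = 0.12 s; RTT = 0.24 s.
Cycle = t_tx + RTT = 0.244612 s.
Utilization = t_tx / cycle = 0.00461176/0.244612 = 1.89 %.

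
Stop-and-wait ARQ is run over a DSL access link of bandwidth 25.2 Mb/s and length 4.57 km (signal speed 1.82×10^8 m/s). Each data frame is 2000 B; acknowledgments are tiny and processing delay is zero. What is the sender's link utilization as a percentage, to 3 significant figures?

t_tx = L/R = 16000/25200000 = 0.000634921 s.
t_prop = 4570/182000000 = 2.51099e-05 s; RTT = 5.02198e-05 s.
Cycle = t_tx + RTT = 0.00068514 s.
Utilization = t_tx / cycle = 0.000634921/0.00068514 = 92.7 %.

92.7 %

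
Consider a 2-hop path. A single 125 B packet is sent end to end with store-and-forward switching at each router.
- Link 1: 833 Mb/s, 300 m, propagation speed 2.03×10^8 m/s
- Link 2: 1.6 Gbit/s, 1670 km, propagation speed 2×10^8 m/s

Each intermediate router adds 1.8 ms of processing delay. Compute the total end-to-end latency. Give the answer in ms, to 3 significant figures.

L = 125 × 8 = 1000 bits.
Transmission delays (L/R per hop): 0.00120048, 0.000625 ms; sum = 0.00182548 ms.
Propagation delays (d/s per hop): 0.00147783, 8.35 ms; sum = 8.35148 ms.
Processing at 1 router(s): 1 × 1.8 ms = 1.8 ms.
End-to-end = 10.2 ms.

10.2 ms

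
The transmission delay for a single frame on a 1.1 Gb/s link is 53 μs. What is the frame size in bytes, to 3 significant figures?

7290 bytes

L = R × t_tx = 1100000000 b/s × 5.3e-05 s = 58300 bits.
In bytes: 58300 / 8 = 7290 bytes.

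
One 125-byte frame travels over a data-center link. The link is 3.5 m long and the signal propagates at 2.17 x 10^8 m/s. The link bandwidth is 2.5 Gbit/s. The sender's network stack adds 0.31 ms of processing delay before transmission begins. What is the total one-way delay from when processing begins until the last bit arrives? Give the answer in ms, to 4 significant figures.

0.3104 ms

L = 125 × 8 = 1000 bits.
Transmission delay = L/R = 1000 / 2500000000 = 0.0004 ms.
Propagation delay = d/s = 3.5 m / 217000000 m/s = 1.6129e-05 ms.
Plus processing delay 0.31 ms = 0.31 ms.
Total = 0.3104 ms.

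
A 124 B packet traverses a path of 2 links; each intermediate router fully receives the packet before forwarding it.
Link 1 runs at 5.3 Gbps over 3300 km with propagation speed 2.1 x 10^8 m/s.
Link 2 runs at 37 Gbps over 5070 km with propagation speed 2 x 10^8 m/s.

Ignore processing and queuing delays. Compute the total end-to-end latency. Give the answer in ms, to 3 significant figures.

41.1 ms

L = 124 × 8 = 992 bits.
Transmission delays (L/R per hop): 0.00018717, 2.68108e-05 ms; sum = 0.000213981 ms.
Propagation delays (d/s per hop): 15.7143, 25.35 ms; sum = 41.0643 ms.
End-to-end = 41.1 ms.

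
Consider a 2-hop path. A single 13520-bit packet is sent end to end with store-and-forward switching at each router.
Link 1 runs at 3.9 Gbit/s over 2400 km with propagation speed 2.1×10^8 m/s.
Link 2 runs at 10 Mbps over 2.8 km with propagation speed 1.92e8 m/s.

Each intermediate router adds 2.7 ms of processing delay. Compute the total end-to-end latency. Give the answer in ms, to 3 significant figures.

Transmission delays (L/R per hop): 0.00346667, 1.352 ms; sum = 1.35547 ms.
Propagation delays (d/s per hop): 11.4286, 0.0145833 ms; sum = 11.4432 ms.
Processing at 1 router(s): 1 × 2.7 ms = 2.7 ms.
End-to-end = 15.5 ms.

15.5 ms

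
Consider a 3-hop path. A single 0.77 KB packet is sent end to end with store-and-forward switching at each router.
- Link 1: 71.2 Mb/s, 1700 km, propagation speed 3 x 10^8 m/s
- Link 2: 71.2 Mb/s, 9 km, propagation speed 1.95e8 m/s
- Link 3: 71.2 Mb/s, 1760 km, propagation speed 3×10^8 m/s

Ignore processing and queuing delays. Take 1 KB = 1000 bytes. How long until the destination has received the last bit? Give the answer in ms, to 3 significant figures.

11.8 ms

L = 6160 bits.
Transmission delay per hop = L/R = 6160/71200000 = 0.0865169 ms; 3 hops → 0.259551 ms.
Propagation delays (d/s per hop): 5.66667, 0.0461538, 5.86667 ms; sum = 11.5795 ms.
End-to-end = 11.8 ms.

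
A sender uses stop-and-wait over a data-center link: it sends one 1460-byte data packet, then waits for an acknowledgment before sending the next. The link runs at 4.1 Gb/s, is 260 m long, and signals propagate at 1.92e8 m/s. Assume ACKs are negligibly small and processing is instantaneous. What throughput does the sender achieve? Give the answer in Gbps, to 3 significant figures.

t_tx = L/R = 11680/4.1e+09 = 2.84878e-06 s.
t_prop = 260/192000000 = 1.35417e-06 s; RTT = 2.70833e-06 s.
Cycle = t_tx + RTT = 5.55711e-06 s.
Throughput = L / cycle = 11680 / 5.55711e-06 = 2.10 Gbps.

2.10 Gbps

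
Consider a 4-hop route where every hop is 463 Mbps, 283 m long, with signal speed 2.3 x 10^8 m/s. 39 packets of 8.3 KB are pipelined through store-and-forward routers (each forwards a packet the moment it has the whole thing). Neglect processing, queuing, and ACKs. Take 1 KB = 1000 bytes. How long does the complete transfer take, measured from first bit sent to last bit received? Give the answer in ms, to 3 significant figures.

6.03 ms

Per-hop transmission t_tx = L/R = 66400/463000000 = 0.143413 ms.
Per-hop propagation t_prop = 283/2.3e+08 = 0.00123043 ms.
Pipeline fill: first packet needs 4·t_tx to clear all hops; remaining 38 packets each add one t_tx.
Total = (4+39-1)·t_tx + 4·t_prop = 42·0.143413 + 4·0.00123043 = 6.03 ms.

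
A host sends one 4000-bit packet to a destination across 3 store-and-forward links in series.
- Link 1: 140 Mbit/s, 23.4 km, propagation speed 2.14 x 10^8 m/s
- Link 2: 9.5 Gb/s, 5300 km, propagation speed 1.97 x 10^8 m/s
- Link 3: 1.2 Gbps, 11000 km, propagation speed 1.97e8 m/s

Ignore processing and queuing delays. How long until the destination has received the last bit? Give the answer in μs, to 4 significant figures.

Transmission delays (L/R per hop): 28.5714, 0.421053, 3.33333 μs; sum = 32.3258 μs.
Propagation delays (d/s per hop): 109.346, 26903.6, 55837.6 μs; sum = 82850.5 μs.
End-to-end = 82880 μs.

82880 μs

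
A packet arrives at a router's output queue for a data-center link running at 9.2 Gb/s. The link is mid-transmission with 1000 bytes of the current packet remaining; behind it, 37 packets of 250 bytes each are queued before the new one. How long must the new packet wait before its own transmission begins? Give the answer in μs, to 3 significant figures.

Each queued packet: L/R = 2000/9200000000 = 0.217391 μs.
37 queued → 8.04348 μs.
Plus remaining 8000 bits of current packet: 0.869565 μs.
Queuing delay = 8.91 μs.

8.91 μs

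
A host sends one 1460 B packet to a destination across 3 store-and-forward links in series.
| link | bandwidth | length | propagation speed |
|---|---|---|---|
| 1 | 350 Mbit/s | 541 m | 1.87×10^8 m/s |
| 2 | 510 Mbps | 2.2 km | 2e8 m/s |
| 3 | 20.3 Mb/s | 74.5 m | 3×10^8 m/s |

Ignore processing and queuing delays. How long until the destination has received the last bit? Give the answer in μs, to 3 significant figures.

L = 1460 × 8 = 11680 bits.
Transmission delays (L/R per hop): 33.3714, 22.902, 575.369 μs; sum = 631.643 μs.
Propagation delays (d/s per hop): 2.89305, 11, 0.248333 μs; sum = 14.1414 μs.
End-to-end = 646 μs.

646 μs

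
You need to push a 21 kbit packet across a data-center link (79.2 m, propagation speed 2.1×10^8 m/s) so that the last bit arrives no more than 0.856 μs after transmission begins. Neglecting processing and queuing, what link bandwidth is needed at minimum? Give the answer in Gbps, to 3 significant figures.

43.9 Gbps

Propagation delay = 79.2 / 210000000 = 0.377143 μs.
Transmission budget = 0.856 − 0.377143 = 0.478857 μs.
R ≥ L / t_tx = 21000 bits / 4.78857e-07 s = 43.9 Gbps.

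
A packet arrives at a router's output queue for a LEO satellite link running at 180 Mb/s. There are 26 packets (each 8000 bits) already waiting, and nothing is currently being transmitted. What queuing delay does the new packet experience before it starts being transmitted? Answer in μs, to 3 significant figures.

Each queued packet: L/R = 8000/180000000 = 44.4444 μs.
26 queued → 1155.56 μs.
Queuing delay = 1160 μs.

1160 μs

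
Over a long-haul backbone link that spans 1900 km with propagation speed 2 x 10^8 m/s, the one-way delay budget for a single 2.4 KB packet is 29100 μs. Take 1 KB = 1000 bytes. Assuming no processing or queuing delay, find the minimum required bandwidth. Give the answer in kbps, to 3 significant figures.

980 kbps

L = 19200 bits.
Propagation delay = 1900000 / 200000000 = 9500 μs.
Transmission budget = 29100 − 9500 = 19600 μs.
R ≥ L / t_tx = 19200 bits / 0.0196 s = 980 kbps.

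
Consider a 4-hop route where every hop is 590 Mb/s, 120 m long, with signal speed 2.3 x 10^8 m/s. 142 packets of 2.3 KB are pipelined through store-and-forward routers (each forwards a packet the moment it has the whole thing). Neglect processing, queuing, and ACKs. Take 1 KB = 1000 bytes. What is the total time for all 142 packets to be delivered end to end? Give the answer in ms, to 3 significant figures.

4.52 ms

Per-hop transmission t_tx = L/R = 18400/590000000 = 0.0311864 ms.
Per-hop propagation t_prop = 120/2.3e+08 = 0.000521739 ms.
Pipeline fill: first packet needs 4·t_tx to clear all hops; remaining 141 packets each add one t_tx.
Total = (4+142-1)·t_tx + 4·t_prop = 145·0.0311864 + 4·0.000521739 = 4.52 ms.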